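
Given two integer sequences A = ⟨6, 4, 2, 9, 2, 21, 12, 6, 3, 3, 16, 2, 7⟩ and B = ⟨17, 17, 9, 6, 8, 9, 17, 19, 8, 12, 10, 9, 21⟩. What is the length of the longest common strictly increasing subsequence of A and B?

3

A longest common strictly increasing subsequence is 6, 9, 12 (length 3); it appears in order in both A and B, and no longer such subsequence exists.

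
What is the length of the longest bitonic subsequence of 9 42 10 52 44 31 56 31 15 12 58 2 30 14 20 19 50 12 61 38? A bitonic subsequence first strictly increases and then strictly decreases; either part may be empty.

9

One longest bitonic subsequence is 9, 42, 52, 44, 31, 30, 20, 19, 12 (positions 1,2,4,5,8,13,15,16,18): it rises to 52 then falls. Length 9 is optimal.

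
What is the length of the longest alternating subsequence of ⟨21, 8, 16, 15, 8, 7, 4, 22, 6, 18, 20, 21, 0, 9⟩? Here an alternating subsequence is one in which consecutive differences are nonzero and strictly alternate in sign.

A longest alternating subsequence is 21, 8, 16, 15, 22, 6, 18, 0, 9 (positions 1,2,3,4,8,9,10,13,14); its 8 consecutive differences strictly alternate in sign, and length 9 is optimal.

9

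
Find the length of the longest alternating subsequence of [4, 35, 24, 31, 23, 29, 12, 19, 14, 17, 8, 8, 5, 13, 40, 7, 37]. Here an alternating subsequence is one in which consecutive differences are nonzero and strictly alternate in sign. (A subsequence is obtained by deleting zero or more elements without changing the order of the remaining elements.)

Track the best alternating length ending on an up-step vs a down-step at each position: up/down = 1/1, 2/1, 2/3, 4/3, 2/5, 6/5, 2/7, 8/7, 8/9, 10/9, 2/11, 2/11, 2/11, 12/11, 12/1, 12/13, 14/13.
The maximum over both is 14; one such subsequence is 4, 35, 24, 31, 23, 29, 12, 19, 14, 17, 8, 13, 7, 37.

14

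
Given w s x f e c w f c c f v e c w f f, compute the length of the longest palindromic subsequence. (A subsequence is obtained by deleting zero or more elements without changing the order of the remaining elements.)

One longest palindromic subsequence is fwfccfwf (positions 4,7,8,9,10,11,15,17); it reads the same forward and backward, and the interval DP gives dp[1][17] = 8.

8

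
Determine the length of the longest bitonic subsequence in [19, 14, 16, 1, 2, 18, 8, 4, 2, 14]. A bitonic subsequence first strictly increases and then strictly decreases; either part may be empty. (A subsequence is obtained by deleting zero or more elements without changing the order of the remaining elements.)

6

Let inc[i] be the LIS ending at i and dec[i] the longest strictly decreasing subsequence starting at i. inc = [1, 1, 2, 1, 2, 3, 3, 3, 2, 4], dec = [5, 4, 4, 1, 1, 4, 3, 2, 1, 1].
max_i inc[i]+dec[i]−1 = 6, with one witness 14, 16, 18, 8, 4, 2.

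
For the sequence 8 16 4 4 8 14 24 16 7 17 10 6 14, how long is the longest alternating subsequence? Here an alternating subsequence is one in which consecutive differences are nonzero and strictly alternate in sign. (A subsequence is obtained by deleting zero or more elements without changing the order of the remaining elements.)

8

A longest alternating subsequence is 8, 16, 4, 24, 16, 17, 10, 14 (positions 1,2,3,7,8,10,11,13); its 7 consecutive differences strictly alternate in sign, and length 8 is optimal.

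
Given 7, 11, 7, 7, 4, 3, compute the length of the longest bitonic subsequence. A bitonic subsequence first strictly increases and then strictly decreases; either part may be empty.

Let inc[i] be the LIS ending at i and dec[i] the longest strictly decreasing subsequence starting at i. inc = [1, 2, 1, 1, 1, 1], dec = [3, 4, 3, 3, 2, 1].
max_i inc[i]+dec[i]−1 = 5, with one witness 7, 11, 7, 4, 3.

5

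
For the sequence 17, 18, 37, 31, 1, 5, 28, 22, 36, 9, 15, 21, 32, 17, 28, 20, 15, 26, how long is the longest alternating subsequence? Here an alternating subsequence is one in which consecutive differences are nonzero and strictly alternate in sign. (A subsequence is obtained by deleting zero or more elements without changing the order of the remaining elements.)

12

A longest alternating subsequence is 17, 18, 1, 28, 22, 36, 9, 21, 17, 28, 20, 26 (positions 1,2,5,7,8,9,10,12,14,15,16,18); its 11 consecutive differences strictly alternate in sign, and length 12 is optimal.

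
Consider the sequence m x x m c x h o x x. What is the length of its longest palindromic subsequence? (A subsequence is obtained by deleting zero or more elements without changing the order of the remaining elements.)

5

Using dp[i][j] = 2 + dp[i+1][j−1] if the ends match, else max(dp[i+1][j], dp[i][j−1]):
dp[1][10] = 5. A witness is xxoxx at positions 2,3,8,9,10.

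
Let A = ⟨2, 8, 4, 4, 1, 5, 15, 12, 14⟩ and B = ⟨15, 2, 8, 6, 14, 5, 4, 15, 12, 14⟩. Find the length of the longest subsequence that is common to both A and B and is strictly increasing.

For each value that appears in both, track the longest common increasing run ending there.
The best achievable length is 4; one witness is 2, 8, 12, 14 (A-positions 1,2,8,9, B-positions 2,3,9,10).

4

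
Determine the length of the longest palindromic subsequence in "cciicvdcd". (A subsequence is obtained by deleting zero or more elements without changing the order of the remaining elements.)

One longest palindromic subsequence is cciicc (positions 1,2,3,4,5,8); it reads the same forward and backward, and the interval DP gives dp[1][9] = 6.

6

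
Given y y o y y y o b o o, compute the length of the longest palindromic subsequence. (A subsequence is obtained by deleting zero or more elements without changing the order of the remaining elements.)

5

One longest palindromic subsequence is ooboo (positions 3,7,8,9,10); it reads the same forward and backward, and the interval DP gives dp[1][10] = 5.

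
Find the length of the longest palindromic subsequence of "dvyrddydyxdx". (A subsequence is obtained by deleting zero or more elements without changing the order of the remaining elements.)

Using dp[i][j] = 2 + dp[i+1][j−1] if the ends match, else max(dp[i+1][j], dp[i][j−1]):
dp[1][12] = 7. A witness is dydydyd at positions 1,3,5,7,8,9,11.

7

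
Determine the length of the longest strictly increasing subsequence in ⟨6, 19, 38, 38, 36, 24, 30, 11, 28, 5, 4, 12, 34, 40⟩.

6

Scanning left to right, the best length ending at each element is: 6→1, 19→2, 38→3, 38→3, 36→3, 24→3, 30→4, 11→2, 28→4, 5→1, 4→1, 12→3, 34→5, 40→6.
So the longest increasing subsequence has length 6, e.g. 6, 19, 24, 30, 34, 40.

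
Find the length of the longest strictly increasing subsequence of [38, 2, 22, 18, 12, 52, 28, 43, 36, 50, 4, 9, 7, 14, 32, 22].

One longest increasing subsequence is 2, 22, 28, 43, 50 (positions 2,3,7,8,10), of length 5; no longer one exists.

5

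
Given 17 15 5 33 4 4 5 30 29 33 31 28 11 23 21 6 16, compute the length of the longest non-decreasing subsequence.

5

One longest non-decreasing subsequence is 4, 4, 5, 30, 33 (positions 5,6,7,8,10), of length 5; no longer one exists.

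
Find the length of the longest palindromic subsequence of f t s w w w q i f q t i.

5

One longest palindromic subsequence is tqfqt (positions 2,7,9,10,11); it reads the same forward and backward, and the interval DP gives dp[1][12] = 5.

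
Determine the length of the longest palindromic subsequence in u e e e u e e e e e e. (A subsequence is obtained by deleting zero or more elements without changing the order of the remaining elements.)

One longest palindromic subsequence is eeeeeeeee (positions 2,3,4,6,7,8,9,10,11); it reads the same forward and backward, and the interval DP gives dp[1][11] = 9.

9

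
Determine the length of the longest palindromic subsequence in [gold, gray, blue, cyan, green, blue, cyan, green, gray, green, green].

Using dp[i][j] = 2 + dp[i+1][j−1] if the ends match, else max(dp[i+1][j], dp[i][j−1]):
dp[1][11] = 5. A witness is green green gray green green at positions 5,8,9,10,11.

5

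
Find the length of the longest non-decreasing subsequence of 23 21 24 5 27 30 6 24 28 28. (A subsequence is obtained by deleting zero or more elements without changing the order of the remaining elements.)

5

One longest non-decreasing subsequence is 23, 24, 27, 28, 28 (positions 1,3,5,9,10), of length 5; no longer one exists.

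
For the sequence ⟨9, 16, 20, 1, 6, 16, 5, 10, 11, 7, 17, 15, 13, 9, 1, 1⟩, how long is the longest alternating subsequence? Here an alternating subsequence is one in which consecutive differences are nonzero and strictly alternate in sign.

9

Track the best alternating length ending on an up-step vs a down-step at each position: up/down = 1/1, 2/1, 2/1, 1/3, 4/3, 4/3, 4/5, 6/5, 6/5, 6/7, 8/3, 8/9, 8/9, 8/9, 1/9, 1/9.
The maximum over both is 9; one such subsequence is 9, 16, 1, 6, 5, 10, 7, 17, 15.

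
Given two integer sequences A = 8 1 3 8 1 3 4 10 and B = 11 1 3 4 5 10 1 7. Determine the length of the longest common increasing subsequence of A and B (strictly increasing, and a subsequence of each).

4

For each value that appears in both, track the longest common increasing run ending there.
The best achievable length is 4; one witness is 1, 3, 4, 10 (A-positions 2,3,7,8, B-positions 2,3,4,6).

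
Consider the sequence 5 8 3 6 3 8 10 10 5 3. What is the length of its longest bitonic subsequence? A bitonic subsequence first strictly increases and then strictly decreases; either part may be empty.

One longest bitonic subsequence is 5, 6, 8, 10, 5, 3 (positions 1,4,6,7,9,10): it rises to 10 then falls. Length 6 is optimal.

6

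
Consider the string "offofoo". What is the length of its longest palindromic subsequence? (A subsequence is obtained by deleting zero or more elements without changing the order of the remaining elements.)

5

Using dp[i][j] = 2 + dp[i+1][j−1] if the ends match, else max(dp[i+1][j], dp[i][j−1]):
dp[1][7] = 5. A witness is oofoo at positions 1,4,5,6,7.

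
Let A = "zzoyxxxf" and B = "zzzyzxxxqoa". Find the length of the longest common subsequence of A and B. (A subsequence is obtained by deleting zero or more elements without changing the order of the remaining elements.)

6

A longest common subsequence is zzyxxx (length 6); the LCS DP confirms no longer common subsequence exists.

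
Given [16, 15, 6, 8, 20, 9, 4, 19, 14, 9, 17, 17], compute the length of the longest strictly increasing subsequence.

5

Let dp[i] be the longest increasing subsequence ending at position i. Then dp = [1, 1, 1, 2, 3, 3, 1, 4, 4, 3, 5, 5].
The maximum is 5; one witness is 6, 8, 9, 14, 17 at positions 3,4,6,9,11.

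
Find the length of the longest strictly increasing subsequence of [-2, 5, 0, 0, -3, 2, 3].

One longest increasing subsequence is -2, 0, 2, 3 (positions 1,3,6,7), of length 4; no longer one exists.

4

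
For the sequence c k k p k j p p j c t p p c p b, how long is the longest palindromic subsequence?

8

One longest palindromic subsequence is cpjppjpc (positions 1,4,6,7,8,9,13,14); it reads the same forward and backward, and the interval DP gives dp[1][16] = 8.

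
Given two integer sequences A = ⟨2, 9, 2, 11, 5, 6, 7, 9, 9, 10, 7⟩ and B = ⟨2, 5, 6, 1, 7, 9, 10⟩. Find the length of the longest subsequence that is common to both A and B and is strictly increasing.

6

A longest common strictly increasing subsequence is 2, 5, 6, 7, 9, 10 (length 6); it appears in order in both A and B, and no longer such subsequence exists.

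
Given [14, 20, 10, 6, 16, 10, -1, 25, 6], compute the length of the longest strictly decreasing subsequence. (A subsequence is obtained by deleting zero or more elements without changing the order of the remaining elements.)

One longest decreasing subsequence is 14, 10, 6, -1 (positions 1,3,4,7), of length 4; no longer one exists.

4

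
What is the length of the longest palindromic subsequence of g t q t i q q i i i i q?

One longest palindromic subsequence is qiiiiiq (positions 3,5,8,9,10,11,12); it reads the same forward and backward, and the interval DP gives dp[1][12] = 7.

7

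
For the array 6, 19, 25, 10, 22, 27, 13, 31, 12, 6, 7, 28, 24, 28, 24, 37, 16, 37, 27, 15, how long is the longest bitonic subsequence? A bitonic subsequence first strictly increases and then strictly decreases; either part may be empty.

One longest bitonic subsequence is 6, 19, 25, 27, 31, 28, 24, 16, 15 (positions 1,2,3,6,8,14,15,17,20): it rises to 31 then falls. Length 9 is optimal.

9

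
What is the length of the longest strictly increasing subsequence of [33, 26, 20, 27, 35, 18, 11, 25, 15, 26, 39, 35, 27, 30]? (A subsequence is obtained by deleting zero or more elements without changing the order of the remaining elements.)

5

Let dp[i] be the longest increasing subsequence ending at position i. Then dp = [1, 1, 1, 2, 3, 1, 1, 2, 2, 3, 4, 4, 4, 5].
The maximum is 5; one witness is 20, 25, 26, 27, 30 at positions 3,8,10,13,14.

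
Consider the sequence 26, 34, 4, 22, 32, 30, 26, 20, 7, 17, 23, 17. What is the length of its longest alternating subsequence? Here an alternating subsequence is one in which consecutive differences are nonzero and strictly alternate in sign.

7

Track the best alternating length ending on an up-step vs a down-step at each position: up/down = 1/1, 2/1, 1/3, 4/3, 4/3, 4/5, 4/5, 4/5, 4/5, 6/5, 6/5, 6/7.
The maximum over both is 7; one such subsequence is 26, 34, 4, 22, 20, 23, 17.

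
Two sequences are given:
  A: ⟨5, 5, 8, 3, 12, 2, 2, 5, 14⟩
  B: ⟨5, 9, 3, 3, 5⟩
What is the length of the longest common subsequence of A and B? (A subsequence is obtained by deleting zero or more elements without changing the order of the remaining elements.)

3

Backtracking the LCS table gives one alignment: 5 (A1,B1) → 3 (A4,B4) → 5 (A8,B5).
So the longest common subsequence has length 3.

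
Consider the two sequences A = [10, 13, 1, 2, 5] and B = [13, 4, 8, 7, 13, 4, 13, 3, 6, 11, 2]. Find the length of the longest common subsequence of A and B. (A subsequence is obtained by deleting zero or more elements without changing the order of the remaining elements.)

Backtracking the LCS table gives one alignment: 13 (A2,B7) → 2 (A4,B11).
So the longest common subsequence has length 2.

2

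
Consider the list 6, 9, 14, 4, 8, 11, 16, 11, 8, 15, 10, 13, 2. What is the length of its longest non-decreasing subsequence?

Scanning left to right, the best length ending at each element is: 6→1, 9→2, 14→3, 4→1, 8→2, 11→3, 16→4, 11→4, 8→3, 15→5, 10→4, 13→5, 2→1.
So the longest non-decreasing subsequence has length 5, e.g. 6, 9, 11, 11, 15.

5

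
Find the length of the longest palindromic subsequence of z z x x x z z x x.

7

Using dp[i][j] = 2 + dp[i+1][j−1] if the ends match, else max(dp[i+1][j], dp[i][j−1]):
dp[1][9] = 7. A witness is zzxxxzz at positions 1,2,3,4,5,6,7.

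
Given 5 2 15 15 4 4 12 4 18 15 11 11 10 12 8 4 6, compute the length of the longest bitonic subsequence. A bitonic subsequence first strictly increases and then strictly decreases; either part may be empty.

9

Let inc[i] be the LIS ending at i and dec[i] the longest strictly decreasing subsequence starting at i. inc = [1, 1, 2, 2, 2, 2, 3, 2, 4, 4, 3, 3, 3, 4, 3, 2, 3], dec = [2, 1, 6, 6, 1, 1, 5, 1, 6, 5, 4, 4, 3, 3, 2, 1, 1].
max_i inc[i]+dec[i]−1 = 9, with one witness 2, 4, 12, 18, 15, 11, 10, 8, 6.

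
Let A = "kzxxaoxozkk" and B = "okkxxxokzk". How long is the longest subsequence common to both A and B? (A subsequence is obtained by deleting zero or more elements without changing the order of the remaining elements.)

7

A longest common subsequence is kxxxozk (length 7); the LCS DP confirms no longer common subsequence exists.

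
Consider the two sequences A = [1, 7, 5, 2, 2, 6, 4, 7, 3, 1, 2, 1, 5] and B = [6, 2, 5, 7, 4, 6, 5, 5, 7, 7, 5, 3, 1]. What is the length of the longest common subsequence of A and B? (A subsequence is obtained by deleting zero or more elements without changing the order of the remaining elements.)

A longest common subsequence is 7, 5, 7, 3, 1 (length 5); the LCS DP confirms no longer common subsequence exists.

5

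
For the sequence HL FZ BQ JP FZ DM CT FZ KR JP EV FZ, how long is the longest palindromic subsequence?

One longest palindromic subsequence is FZ JP FZ CT FZ JP FZ (positions 2,4,5,7,8,10,12); it reads the same forward and backward, and the interval DP gives dp[1][12] = 7.

7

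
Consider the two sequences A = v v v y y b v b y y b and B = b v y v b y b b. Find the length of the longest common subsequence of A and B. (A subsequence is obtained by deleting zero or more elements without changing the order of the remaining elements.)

6

A longest common subsequence is vyvbyb (length 6); the LCS DP confirms no longer common subsequence exists.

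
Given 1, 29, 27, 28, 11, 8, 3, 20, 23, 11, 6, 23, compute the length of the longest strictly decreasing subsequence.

5

Let dp[i] be the longest decreasing subsequence ending at position i. Then dp = [1, 1, 2, 2, 3, 4, 5, 3, 3, 4, 5, 3].
The maximum is 5; one witness is 29, 27, 11, 8, 3 at positions 2,3,5,6,7.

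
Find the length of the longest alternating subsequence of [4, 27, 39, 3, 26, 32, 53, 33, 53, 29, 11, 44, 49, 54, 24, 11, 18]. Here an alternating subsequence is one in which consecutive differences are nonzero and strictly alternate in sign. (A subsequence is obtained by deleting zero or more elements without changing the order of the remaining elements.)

Track the best alternating length ending on an up-step vs a down-step at each position: up/down = 1/1, 2/1, 2/1, 1/3, 4/3, 4/3, 4/1, 4/5, 6/1, 4/7, 4/7, 8/7, 8/7, 8/1, 8/9, 4/9, 10/9.
The maximum over both is 10; one such subsequence is 4, 27, 3, 53, 33, 53, 29, 44, 11, 18.

10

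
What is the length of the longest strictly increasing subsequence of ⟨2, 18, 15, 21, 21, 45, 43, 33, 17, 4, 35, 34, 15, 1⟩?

Scanning left to right, the best length ending at each element is: 2→1, 18→2, 15→2, 21→3, 21→3, 45→4, 43→4, 33→4, 17→3, 4→2, 35→5, 34→5, 15→3, 1→1.
So the longest increasing subsequence has length 5, e.g. 2, 18, 21, 33, 35.

5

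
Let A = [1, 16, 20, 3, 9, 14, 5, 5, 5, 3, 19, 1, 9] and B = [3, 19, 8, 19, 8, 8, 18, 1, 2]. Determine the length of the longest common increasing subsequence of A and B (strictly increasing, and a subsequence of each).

For each value that appears in both, track the longest common increasing run ending there.
The best achievable length is 2; one witness is 3, 19 (A-positions 4,11, B-positions 1,2).

2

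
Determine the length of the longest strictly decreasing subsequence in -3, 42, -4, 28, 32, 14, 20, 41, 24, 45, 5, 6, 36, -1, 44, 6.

5

Let dp[i] be the longest decreasing subsequence ending at position i. Then dp = [1, 1, 2, 2, 2, 3, 3, 2, 3, 1, 4, 4, 3, 5, 2, 4].
The maximum is 5; one witness is 42, 28, 14, 5, -1 at positions 2,4,6,11,14.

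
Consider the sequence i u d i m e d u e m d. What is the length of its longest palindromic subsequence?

7

One longest palindromic subsequence is dmeuemd (positions 3,5,6,8,9,10,11); it reads the same forward and backward, and the interval DP gives dp[1][11] = 7.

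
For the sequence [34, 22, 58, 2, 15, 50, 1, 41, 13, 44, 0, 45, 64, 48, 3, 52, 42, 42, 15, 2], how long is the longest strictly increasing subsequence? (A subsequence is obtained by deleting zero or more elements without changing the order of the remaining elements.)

Scanning left to right, the best length ending at each element is: 34→1, 22→1, 58→2, 2→1, 15→2, 50→3, 1→1, 41→3, 13→2, 44→4, 0→1, 45→5, 64→6, 48→6, 3→2, 52→7, 42→4, 42→4, 15→3, 2→2.
So the longest increasing subsequence has length 7, e.g. 2, 15, 41, 44, 45, 48, 52.

7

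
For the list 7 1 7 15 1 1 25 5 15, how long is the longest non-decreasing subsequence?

5

Scanning left to right, the best length ending at each element is: 7→1, 1→1, 7→2, 15→3, 1→2, 1→3, 25→4, 5→4, 15→5.
So the longest non-decreasing subsequence has length 5, e.g. 1, 1, 1, 5, 15.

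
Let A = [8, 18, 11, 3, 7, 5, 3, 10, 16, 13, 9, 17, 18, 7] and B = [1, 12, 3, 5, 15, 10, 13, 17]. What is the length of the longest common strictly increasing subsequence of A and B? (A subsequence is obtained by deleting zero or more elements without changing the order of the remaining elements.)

5

A longest common strictly increasing subsequence is 3, 5, 10, 13, 17 (length 5); it appears in order in both A and B, and no longer such subsequence exists.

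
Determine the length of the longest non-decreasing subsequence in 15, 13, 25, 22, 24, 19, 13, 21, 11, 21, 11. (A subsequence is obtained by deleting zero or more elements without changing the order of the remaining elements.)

Let dp[i] be the longest non-decreasing subsequence ending at position i. Then dp = [1, 1, 2, 2, 3, 2, 2, 3, 1, 4, 2].
The maximum is 4; one witness is 15, 19, 21, 21 at positions 1,6,8,10.

4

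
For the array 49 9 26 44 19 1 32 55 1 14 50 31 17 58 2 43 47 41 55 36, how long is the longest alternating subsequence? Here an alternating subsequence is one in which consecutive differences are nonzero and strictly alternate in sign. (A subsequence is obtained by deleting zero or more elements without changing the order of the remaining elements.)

Track the best alternating length ending on an up-step vs a down-step at each position: up/down = 1/1, 1/2, 3/2, 3/2, 3/4, 1/4, 5/4, 5/1, 1/6, 7/6, 7/6, 7/8, 7/8, 9/1, 7/10, 11/10, 11/10, 11/12, 13/10, 11/14.
The maximum over both is 14; one such subsequence is 49, 9, 26, 19, 32, 1, 50, 31, 58, 2, 43, 41, 55, 36.

14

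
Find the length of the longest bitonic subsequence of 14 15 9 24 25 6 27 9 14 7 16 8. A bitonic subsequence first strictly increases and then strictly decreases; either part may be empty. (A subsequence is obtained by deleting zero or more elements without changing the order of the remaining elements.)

One longest bitonic subsequence is 14, 15, 24, 25, 27, 16, 8 (positions 1,2,4,5,7,11,12): it rises to 27 then falls. Length 7 is optimal.

7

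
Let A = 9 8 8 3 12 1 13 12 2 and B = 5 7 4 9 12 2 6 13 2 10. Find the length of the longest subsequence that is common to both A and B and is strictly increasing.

A longest common strictly increasing subsequence is 9, 12, 13 (length 3); it appears in order in both A and B, and no longer such subsequence exists.

3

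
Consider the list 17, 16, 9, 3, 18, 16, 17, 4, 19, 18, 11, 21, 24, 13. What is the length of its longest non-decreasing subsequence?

One longest non-decreasing subsequence is 16, 16, 17, 19, 21, 24 (positions 2,6,7,9,12,13), of length 6; no longer one exists.

6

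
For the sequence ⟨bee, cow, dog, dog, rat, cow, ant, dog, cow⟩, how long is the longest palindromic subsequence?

Using dp[i][j] = 2 + dp[i+1][j−1] if the ends match, else max(dp[i+1][j], dp[i][j−1]):
dp[1][9] = 5. A witness is cow dog ant dog cow at positions 2,3,7,8,9.

5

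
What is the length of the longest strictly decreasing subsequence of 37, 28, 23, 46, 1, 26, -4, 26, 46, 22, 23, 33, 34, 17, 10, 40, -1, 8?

7

Scanning left to right, the best length ending at each element is: 37→1, 28→2, 23→3, 46→1, 1→4, 26→3, -4→5, 26→3, 46→1, 22→4, 23→4, 33→2, 34→2, 17→5, 10→6, 40→2, -1→7, 8→7.
So the longest decreasing subsequence has length 7, e.g. 37, 28, 23, 22, 17, 10, -1.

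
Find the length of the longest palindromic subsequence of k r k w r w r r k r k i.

9

One longest palindromic subsequence is krkrrrkrk (positions 1,2,3,5,7,8,9,10,11); it reads the same forward and backward, and the interval DP gives dp[1][12] = 9.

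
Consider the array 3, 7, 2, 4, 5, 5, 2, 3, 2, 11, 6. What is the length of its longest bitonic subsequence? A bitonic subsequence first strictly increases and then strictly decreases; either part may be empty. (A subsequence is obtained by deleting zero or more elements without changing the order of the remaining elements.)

5

Let inc[i] be the LIS ending at i and dec[i] the longest strictly decreasing subsequence starting at i. inc = [1, 2, 1, 2, 3, 3, 1, 2, 1, 4, 4], dec = [2, 4, 1, 3, 3, 3, 1, 2, 1, 2, 1].
max_i inc[i]+dec[i]−1 = 5, with one witness 3, 7, 5, 3, 2.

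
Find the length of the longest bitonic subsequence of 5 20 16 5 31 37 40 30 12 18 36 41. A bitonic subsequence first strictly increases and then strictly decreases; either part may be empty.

7

One longest bitonic subsequence is 5, 20, 31, 37, 40, 30, 18 (positions 1,2,5,6,7,8,10): it rises to 40 then falls. Length 7 is optimal.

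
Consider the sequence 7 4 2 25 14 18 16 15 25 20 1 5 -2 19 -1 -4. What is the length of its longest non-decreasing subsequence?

4

Let dp[i] be the longest non-decreasing subsequence ending at position i. Then dp = [1, 1, 1, 2, 2, 3, 3, 3, 4, 4, 1, 2, 1, 4, 2, 1].
The maximum is 4; one witness is 7, 14, 18, 25 at positions 1,5,6,9.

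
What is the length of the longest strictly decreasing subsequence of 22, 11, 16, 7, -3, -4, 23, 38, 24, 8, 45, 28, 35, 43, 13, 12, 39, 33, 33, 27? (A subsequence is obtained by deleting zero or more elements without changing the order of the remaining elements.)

Let dp[i] be the longest decreasing subsequence ending at position i. Then dp = [1, 2, 2, 3, 4, 5, 1, 1, 2, 3, 1, 2, 2, 2, 3, 4, 3, 4, 4, 5].
The maximum is 5; one witness is 22, 11, 7, -3, -4 at positions 1,2,4,5,6.

5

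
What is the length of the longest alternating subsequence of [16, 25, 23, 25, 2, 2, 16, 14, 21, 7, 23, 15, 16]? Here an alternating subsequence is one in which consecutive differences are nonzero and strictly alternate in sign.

Track the best alternating length ending on an up-step vs a down-step at each position: up/down = 1/1, 2/1, 2/3, 4/1, 1/5, 1/5, 6/5, 6/7, 8/5, 6/9, 10/5, 10/11, 12/11.
The maximum over both is 12; one such subsequence is 16, 25, 23, 25, 2, 16, 14, 21, 7, 23, 15, 16.

12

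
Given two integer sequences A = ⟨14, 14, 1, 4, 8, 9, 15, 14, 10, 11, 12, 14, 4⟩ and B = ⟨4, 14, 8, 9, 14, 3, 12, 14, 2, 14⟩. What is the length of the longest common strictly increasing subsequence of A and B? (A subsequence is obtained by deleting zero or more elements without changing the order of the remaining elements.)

For each value that appears in both, track the longest common increasing run ending there.
The best achievable length is 5; one witness is 4, 8, 9, 12, 14 (A-positions 4,5,6,11,12, B-positions 1,3,4,7,8).

5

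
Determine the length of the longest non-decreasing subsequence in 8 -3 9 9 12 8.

One longest non-decreasing subsequence is 8, 9, 9, 12 (positions 1,3,4,5), of length 4; no longer one exists.

4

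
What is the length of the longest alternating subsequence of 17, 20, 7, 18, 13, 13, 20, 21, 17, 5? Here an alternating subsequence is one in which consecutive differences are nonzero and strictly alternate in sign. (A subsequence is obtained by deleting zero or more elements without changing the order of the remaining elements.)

7

A longest alternating subsequence is 17, 20, 7, 18, 13, 20, 17 (positions 1,2,3,4,5,7,9); its 6 consecutive differences strictly alternate in sign, and length 7 is optimal.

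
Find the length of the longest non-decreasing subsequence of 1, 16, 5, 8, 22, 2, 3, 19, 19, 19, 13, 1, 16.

6

Scanning left to right, the best length ending at each element is: 1→1, 16→2, 5→2, 8→3, 22→4, 2→2, 3→3, 19→4, 19→5, 19→6, 13→4, 1→2, 16→5.
So the longest non-decreasing subsequence has length 6, e.g. 1, 5, 8, 19, 19, 19.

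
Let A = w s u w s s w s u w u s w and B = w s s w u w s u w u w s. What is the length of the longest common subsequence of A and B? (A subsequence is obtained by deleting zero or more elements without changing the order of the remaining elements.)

Backtracking the LCS table gives one alignment: w (A1,B1) → s (A2,B3) → u (A3,B5) → w (A4,B6) → s (A5,B7) → w (A7,B9) → u (A9,B10) → w (A10,B11) → s (A12,B12).
So the longest common subsequence has length 9.

9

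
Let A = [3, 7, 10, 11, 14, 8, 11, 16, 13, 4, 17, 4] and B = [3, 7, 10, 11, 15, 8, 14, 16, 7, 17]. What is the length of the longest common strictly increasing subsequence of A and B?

A longest common strictly increasing subsequence is 3, 7, 10, 11, 14, 16, 17 (length 7); it appears in order in both A and B, and no longer such subsequence exists.

7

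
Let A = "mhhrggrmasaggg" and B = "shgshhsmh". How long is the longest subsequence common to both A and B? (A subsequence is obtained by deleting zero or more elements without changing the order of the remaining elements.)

Backtracking the LCS table gives one alignment: h (A2,B5) → h (A3,B6) → m (A8,B8).
So the longest common subsequence has length 3.

3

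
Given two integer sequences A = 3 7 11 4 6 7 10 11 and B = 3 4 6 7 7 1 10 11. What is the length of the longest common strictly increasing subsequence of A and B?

6

A longest common strictly increasing subsequence is 3, 4, 6, 7, 10, 11 (length 6); it appears in order in both A and B, and no longer such subsequence exists.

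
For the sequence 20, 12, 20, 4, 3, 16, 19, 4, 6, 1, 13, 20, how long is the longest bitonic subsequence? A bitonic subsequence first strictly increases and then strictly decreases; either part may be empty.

One longest bitonic subsequence is 20, 12, 4, 3, 1 (positions 1,2,4,5,10): it rises to 20 then falls. Length 5 is optimal.

5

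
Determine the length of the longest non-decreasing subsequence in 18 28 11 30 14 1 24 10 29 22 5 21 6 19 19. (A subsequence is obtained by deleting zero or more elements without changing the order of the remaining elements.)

5

Scanning left to right, the best length ending at each element is: 18→1, 28→2, 11→1, 30→3, 14→2, 1→1, 24→3, 10→2, 29→4, 22→3, 5→2, 21→3, 6→3, 19→4, 19→5.
So the longest non-decreasing subsequence has length 5, e.g. 1, 5, 6, 19, 19.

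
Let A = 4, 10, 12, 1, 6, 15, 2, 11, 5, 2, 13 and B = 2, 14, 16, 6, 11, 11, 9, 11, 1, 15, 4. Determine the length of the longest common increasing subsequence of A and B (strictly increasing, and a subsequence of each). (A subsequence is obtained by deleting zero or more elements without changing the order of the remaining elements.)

2

A longest common strictly increasing subsequence is 2, 11 (length 2); it appears in order in both A and B, and no longer such subsequence exists.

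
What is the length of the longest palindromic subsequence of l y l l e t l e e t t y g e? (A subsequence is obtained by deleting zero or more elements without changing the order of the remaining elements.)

6

One longest palindromic subsequence is eteete (positions 5,6,8,9,11,14); it reads the same forward and backward, and the interval DP gives dp[1][14] = 6.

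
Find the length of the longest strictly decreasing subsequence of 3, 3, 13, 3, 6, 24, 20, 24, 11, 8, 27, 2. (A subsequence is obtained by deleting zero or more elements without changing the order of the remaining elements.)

5

Let dp[i] be the longest decreasing subsequence ending at position i. Then dp = [1, 1, 1, 2, 2, 1, 2, 1, 3, 4, 1, 5].
The maximum is 5; one witness is 24, 20, 11, 8, 2 at positions 6,7,9,10,12.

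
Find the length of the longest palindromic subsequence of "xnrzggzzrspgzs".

Using dp[i][j] = 2 + dp[i+1][j−1] if the ends match, else max(dp[i+1][j], dp[i][j−1]):
dp[1][14] = 6. A witness is zgzzgz at positions 4,5,7,8,12,13.

6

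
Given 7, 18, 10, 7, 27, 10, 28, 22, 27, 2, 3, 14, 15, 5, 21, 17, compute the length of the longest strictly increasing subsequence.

Let dp[i] be the longest increasing subsequence ending at position i. Then dp = [1, 2, 2, 1, 3, 2, 4, 3, 4, 1, 2, 3, 4, 3, 5, 5].
The maximum is 5; one witness is 7, 10, 14, 15, 21 at positions 1,3,12,13,15.

5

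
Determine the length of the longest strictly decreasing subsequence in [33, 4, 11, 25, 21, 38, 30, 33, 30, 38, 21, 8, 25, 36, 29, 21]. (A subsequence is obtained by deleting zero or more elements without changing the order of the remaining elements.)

5

One longest decreasing subsequence is 38, 33, 30, 21, 8 (positions 6,8,9,11,12), of length 5; no longer one exists.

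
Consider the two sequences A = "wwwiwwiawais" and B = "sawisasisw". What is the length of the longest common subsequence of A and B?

Backtracking the LCS table gives one alignment: w (A3,B3) → i (A4,B4) → a (A8,B6) → i (A11,B8) → s (A12,B9).
So the longest common subsequence has length 5.

5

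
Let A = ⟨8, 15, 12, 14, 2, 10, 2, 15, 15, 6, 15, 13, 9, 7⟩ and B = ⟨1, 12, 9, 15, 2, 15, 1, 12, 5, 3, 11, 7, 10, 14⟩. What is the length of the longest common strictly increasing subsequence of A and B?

2

A longest common strictly increasing subsequence is 12, 15 (length 2); it appears in order in both A and B, and no longer such subsequence exists.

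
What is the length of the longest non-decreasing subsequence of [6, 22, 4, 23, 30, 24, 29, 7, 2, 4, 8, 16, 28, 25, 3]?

Let dp[i] be the longest non-decreasing subsequence ending at position i. Then dp = [1, 2, 1, 3, 4, 4, 5, 2, 1, 2, 3, 4, 5, 5, 2].
The maximum is 5; one witness is 6, 22, 23, 24, 29 at positions 1,2,4,6,7.

5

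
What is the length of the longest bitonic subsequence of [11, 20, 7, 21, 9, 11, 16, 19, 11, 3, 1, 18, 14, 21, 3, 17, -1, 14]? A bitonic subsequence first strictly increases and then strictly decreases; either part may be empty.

One longest bitonic subsequence is 7, 9, 11, 16, 19, 18, 14, 3, -1 (positions 3,5,6,7,8,12,13,15,17): it rises to 19 then falls. Length 9 is optimal.

9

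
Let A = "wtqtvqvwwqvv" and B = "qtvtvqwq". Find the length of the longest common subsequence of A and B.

A longest common subsequence is ttvqwq (length 6); the LCS DP confirms no longer common subsequence exists.

6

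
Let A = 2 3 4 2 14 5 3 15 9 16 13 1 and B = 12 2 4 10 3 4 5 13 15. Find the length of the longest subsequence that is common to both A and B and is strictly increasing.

5

For each value that appears in both, track the longest common increasing run ending there.
The best achievable length is 5; one witness is 2, 3, 4, 5, 13 (A-positions 1,2,3,6,11, B-positions 2,5,6,7,8).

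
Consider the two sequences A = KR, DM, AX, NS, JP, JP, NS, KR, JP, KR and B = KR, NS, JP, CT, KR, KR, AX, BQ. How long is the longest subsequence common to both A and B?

5

Backtracking the LCS table gives one alignment: KR (A1,B1) → NS (A4,B2) → JP (A5,B3) → KR (A8,B5) → KR (A10,B6).
So the longest common subsequence has length 5.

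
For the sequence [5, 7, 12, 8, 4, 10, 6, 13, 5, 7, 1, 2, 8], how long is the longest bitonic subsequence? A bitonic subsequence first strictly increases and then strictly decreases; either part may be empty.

7

One longest bitonic subsequence is 5, 7, 12, 10, 6, 5, 2 (positions 1,2,3,6,7,9,12): it rises to 12 then falls. Length 7 is optimal.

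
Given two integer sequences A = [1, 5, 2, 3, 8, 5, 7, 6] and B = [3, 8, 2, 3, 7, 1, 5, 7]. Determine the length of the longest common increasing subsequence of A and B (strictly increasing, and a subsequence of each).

4

For each value that appears in both, track the longest common increasing run ending there.
The best achievable length is 4; one witness is 2, 3, 5, 7 (A-positions 3,4,6,7, B-positions 3,4,7,8).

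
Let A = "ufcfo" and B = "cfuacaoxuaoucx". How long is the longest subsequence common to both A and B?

3

A longest common subsequence is uco (length 3); the LCS DP confirms no longer common subsequence exists.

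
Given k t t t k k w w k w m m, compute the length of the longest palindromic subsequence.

5

One longest palindromic subsequence is ktttk (positions 1,2,3,4,9); it reads the same forward and backward, and the interval DP gives dp[1][12] = 5.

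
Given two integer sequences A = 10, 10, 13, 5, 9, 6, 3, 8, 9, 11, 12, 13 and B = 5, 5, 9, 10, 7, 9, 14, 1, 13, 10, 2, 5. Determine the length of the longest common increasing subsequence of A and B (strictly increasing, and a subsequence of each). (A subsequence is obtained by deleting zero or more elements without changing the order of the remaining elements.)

3

A longest common strictly increasing subsequence is 5, 9, 13 (length 3); it appears in order in both A and B, and no longer such subsequence exists.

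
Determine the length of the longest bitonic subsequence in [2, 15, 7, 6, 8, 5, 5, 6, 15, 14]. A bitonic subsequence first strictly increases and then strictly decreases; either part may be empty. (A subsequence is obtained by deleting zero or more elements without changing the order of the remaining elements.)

Let inc[i] be the LIS ending at i and dec[i] the longest strictly decreasing subsequence starting at i. inc = [1, 2, 2, 2, 3, 2, 2, 3, 4, 4], dec = [1, 4, 3, 2, 2, 1, 1, 1, 2, 1].
max_i inc[i]+dec[i]−1 = 5, with one witness 2, 15, 7, 6, 5.

5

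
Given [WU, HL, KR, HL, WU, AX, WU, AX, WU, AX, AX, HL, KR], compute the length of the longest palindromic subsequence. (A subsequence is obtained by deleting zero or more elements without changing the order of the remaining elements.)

9

One longest palindromic subsequence is KR HL AX AX WU AX AX HL KR (positions 3,4,6,8,9,10,11,12,13); it reads the same forward and backward, and the interval DP gives dp[1][13] = 9.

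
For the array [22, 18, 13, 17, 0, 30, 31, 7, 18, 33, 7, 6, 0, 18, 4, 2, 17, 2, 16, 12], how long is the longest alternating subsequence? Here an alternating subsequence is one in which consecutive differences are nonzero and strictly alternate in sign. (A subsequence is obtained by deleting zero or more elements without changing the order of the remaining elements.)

A longest alternating subsequence is 22, 13, 17, 0, 30, 7, 18, 7, 18, 4, 17, 2, 16, 12 (positions 1,3,4,5,6,8,9,11,14,15,17,18,19,20); its 13 consecutive differences strictly alternate in sign, and length 14 is optimal.

14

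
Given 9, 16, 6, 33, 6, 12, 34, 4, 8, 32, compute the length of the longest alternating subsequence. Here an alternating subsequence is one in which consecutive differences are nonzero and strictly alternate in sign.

8

Track the best alternating length ending on an up-step vs a down-step at each position: up/down = 1/1, 2/1, 1/3, 4/1, 1/5, 6/5, 6/1, 1/7, 8/7, 8/7.
The maximum over both is 8; one such subsequence is 9, 16, 6, 33, 6, 12, 4, 8.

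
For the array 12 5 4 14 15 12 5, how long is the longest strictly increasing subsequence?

3

Scanning left to right, the best length ending at each element is: 12→1, 5→1, 4→1, 14→2, 15→3, 12→2, 5→2.
So the longest increasing subsequence has length 3, e.g. 12, 14, 15.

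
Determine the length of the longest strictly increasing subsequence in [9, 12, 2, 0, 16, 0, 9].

3

One longest increasing subsequence is 9, 12, 16 (positions 1,2,5), of length 3; no longer one exists.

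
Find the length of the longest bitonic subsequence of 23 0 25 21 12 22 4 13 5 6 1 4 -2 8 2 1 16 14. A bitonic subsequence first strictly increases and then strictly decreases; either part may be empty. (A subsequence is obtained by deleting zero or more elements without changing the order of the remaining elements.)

8

Let inc[i] be the LIS ending at i and dec[i] the longest strictly decreasing subsequence starting at i. inc = [1, 1, 2, 2, 2, 3, 2, 3, 3, 4, 2, 3, 1, 5, 3, 2, 6, 6], dec = [7, 2, 7, 6, 5, 6, 3, 5, 4, 4, 2, 3, 1, 3, 2, 1, 2, 1].
max_i inc[i]+dec[i]−1 = 8, with one witness 23, 25, 22, 13, 6, 4, 2, 1.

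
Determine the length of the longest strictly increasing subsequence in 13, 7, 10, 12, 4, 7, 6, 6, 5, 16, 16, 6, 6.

4

One longest increasing subsequence is 7, 10, 12, 16 (positions 2,3,4,10), of length 4; no longer one exists.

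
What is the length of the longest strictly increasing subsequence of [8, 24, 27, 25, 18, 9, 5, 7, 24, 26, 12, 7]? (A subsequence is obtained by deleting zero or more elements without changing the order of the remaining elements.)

4

Scanning left to right, the best length ending at each element is: 8→1, 24→2, 27→3, 25→3, 18→2, 9→2, 5→1, 7→2, 24→3, 26→4, 12→3, 7→2.
So the longest increasing subsequence has length 4, e.g. 8, 24, 25, 26.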